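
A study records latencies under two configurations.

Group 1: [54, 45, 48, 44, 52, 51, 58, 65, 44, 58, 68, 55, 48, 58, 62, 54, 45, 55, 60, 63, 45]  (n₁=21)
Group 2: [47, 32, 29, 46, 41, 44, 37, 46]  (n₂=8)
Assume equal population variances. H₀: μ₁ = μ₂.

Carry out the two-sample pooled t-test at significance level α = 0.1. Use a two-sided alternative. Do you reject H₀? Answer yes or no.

reject H₀: yes

x̄₁=53.905, s₁=7.334, n₁=21
x̄₂=40.250, s₂=6.882, n₂=8
s_p² = [20·7.334² + 7·6.882²]/27 = 52.1226
SE = √(s_p²·(1/21+1/8)) = 2.9996
t = (53.905−40.250)/2.9996 = 4.5523
df = 27
p-value (two-sided) = 0.00010
At α=0.1: p < α → reject H₀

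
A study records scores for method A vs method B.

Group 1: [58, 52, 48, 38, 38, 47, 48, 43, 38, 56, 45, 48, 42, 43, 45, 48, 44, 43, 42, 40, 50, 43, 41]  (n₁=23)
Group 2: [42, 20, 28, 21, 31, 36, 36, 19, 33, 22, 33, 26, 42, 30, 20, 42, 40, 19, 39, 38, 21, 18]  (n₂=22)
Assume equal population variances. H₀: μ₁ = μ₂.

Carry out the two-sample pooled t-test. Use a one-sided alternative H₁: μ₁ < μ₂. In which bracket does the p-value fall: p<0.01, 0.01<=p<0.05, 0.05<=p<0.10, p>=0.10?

x̄₁=45.217, s₁=5.334, n₁=23
x̄₂=29.818, s₂=8.727, n₂=22
s_p² = [22·5.334² + 21·8.727²]/43 = 51.7485
SE = √(s_p²·(1/23+1/22)) = 2.1453
t = (45.217−29.818)/2.1453 = 7.1782
df = 43
p-value (one-sided, H₁ less) = 1.00000
→ bracket: p>=0.10

p-value bracket: p>=0.10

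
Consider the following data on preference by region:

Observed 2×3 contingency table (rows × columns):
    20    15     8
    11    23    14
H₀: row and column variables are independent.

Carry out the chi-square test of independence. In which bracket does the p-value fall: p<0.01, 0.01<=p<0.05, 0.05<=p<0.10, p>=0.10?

p-value bracket: 0.05<=p<0.10

Row totals [43, 48], col totals [31, 38, 22], n=91
χ² = (20−14.65)²/14.65 + (15−17.96)²/17.96 + (8−10.40)²/10.40 + (11−16.35)²/16.35 + (23−20.04)²/20.04 + (14−11.60)²/11.60 = 5.6759
df = 2
p-value (upper-tail) = 0.05855
→ bracket: 0.05<=p<0.10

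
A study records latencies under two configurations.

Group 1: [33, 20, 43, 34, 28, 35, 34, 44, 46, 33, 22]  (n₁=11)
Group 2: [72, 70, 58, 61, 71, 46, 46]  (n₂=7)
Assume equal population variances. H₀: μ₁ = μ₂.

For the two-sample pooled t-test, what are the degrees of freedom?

df = n₁ + n₂ − 2 = 11 + 7 − 2 = 16

degrees of freedom = 16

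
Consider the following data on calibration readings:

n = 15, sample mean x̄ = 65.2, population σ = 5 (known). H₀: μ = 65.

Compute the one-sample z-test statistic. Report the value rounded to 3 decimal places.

test statistic = 0.155

SE = σ/√n = 5/√15 = 1.2910
z = (x̄−μ₀)/SE = (65.2−65)/1.2910 = 0.1549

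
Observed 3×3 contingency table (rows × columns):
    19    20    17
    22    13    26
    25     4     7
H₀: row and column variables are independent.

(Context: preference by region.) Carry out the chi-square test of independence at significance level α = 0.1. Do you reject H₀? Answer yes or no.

reject H₀: yes

Row totals [56, 61, 36], col totals [66, 37, 50], n=153
χ² = (19−24.16)²/24.16 + (20−13.54)²/13.54 + (17−18.30)²/18.30 + (22−26.31)²/26.31 + (13−14.75)²/14.75 + (26−19.93)²/19.93 + (25−15.53)²/15.53 + (4−8.71)²/8.71 + (7−11.76)²/11.76 = 17.2821
df = 4
p-value (upper-tail) = 0.00170
At α=0.1: p < α → reject H₀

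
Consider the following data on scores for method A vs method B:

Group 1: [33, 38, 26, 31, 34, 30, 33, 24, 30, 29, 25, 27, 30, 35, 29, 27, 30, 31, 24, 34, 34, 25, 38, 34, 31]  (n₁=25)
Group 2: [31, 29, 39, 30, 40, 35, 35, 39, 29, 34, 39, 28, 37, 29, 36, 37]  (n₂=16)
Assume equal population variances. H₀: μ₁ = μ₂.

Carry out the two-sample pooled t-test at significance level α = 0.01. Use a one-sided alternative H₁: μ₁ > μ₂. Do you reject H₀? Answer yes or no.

x̄₁=30.480, s₁=4.032, n₁=25
x̄₂=34.188, s₂=4.246, n₂=16
s_p² = [24·4.032² + 15·4.246²]/39 = 16.9404
SE = √(s_p²·(1/25+1/16)) = 1.3177
t = (30.480−34.188)/1.3177 = -2.8136
df = 39
p-value (one-sided, H₁ greater) = 0.99618
At α=0.01: p ≥ α → fail to reject H₀

reject H₀: no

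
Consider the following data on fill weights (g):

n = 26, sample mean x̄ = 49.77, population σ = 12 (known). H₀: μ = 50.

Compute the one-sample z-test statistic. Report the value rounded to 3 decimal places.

test statistic = -0.098

SE = σ/√n = 12/√26 = 2.3534
z = (x̄−μ₀)/SE = (49.77−50)/2.3534 = -0.0977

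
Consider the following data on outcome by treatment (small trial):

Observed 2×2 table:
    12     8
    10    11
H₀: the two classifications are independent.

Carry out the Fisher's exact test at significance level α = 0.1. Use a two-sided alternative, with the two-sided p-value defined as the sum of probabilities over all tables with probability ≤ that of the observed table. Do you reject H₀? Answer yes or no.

reject H₀: no

Margins: r₁=20, r₂=21, c₁=22, c₂=19, n=41
p_obs = C(20,12)·C(21,10)/C(41,22); sum pmf over tables with pmf ≤ p_obs
p-value (two-sided) = 0.53590
At α=0.1: p ≥ α → fail to reject H₀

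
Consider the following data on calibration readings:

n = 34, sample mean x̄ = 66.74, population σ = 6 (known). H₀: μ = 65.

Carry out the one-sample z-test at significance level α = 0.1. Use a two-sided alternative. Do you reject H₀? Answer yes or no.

reject H₀: yes

SE = σ/√n = 6/√34 = 1.0290
z = (x̄−μ₀)/SE = (66.74−65)/1.0290 = 1.6910
p-value (two-sided) = 0.09084
At α=0.1: p < α → reject H₀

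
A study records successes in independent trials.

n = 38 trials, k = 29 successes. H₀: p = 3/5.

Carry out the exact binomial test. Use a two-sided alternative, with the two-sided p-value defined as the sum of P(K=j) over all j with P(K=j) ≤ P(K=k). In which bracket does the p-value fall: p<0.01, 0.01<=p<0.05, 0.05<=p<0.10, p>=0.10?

Exact binomial: n=38, k=29, p₀=3/5=0.6000
P(X=j) = C(n,j)·p₀^j·(1−p₀)^(n−j); p = Σ P(X=j) over j with P(X=j) ≤ P(X=29)
p-value (two-sided) = 0.04624
→ bracket: 0.01<=p<0.05

p-value bracket: 0.01<=p<0.05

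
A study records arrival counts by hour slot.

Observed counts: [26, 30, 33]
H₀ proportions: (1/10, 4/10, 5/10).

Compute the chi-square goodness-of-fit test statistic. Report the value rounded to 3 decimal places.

n = 89; E_i = n·p_i = [8.90, 35.60, 44.50]
χ² = (26−8.90)²/8.90 + (30−35.60)²/35.60 + (33−44.50)²/44.50 = 36.7079
df = 2

test statistic = 36.708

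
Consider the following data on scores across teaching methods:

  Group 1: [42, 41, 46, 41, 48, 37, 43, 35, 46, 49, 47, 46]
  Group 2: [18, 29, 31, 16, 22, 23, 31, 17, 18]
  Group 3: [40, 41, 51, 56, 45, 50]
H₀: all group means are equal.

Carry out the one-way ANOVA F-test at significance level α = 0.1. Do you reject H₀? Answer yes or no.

reject H₀: yes

Group means [43.42, 22.78, 47.17], grand mean 37.370
SSB = Σnᵢ(x̄ᵢ−x̄)² = 2930.991; SSW = ΣΣ(x−x̄ᵢ)² = 705.306
MSB = 2930.991/2 = 1465.4954; MSW = 705.306/24 = 29.3877
F = MSB/MSW = 49.8676
df = (2, 24)
p-value (upper-tail) = 0.00000
At α=0.1: p < α → reject H₀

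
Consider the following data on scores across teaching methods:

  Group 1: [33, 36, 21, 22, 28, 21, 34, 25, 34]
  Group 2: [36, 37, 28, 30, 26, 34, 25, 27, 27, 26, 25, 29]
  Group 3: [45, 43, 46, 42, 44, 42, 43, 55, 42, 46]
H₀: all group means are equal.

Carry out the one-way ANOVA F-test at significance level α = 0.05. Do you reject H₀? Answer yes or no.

reject H₀: yes

Group means [28.22, 29.17, 44.80], grand mean 33.935
SSB = Σnᵢ(x̄ᵢ−x̄)² = 1747.049; SSW = ΣΣ(x−x̄ᵢ)² = 638.822
MSB = 1747.049/2 = 873.5244; MSW = 638.822/28 = 22.8151
F = MSB/MSW = 38.2872
df = (2, 28)
p-value (upper-tail) = 0.00000
At α=0.05: p < α → reject H₀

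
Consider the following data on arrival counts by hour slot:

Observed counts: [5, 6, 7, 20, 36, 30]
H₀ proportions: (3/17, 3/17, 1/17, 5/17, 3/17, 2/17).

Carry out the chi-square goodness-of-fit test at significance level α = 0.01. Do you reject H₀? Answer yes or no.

n = 104; E_i = n·p_i = [18.35, 18.35, 6.12, 30.59, 18.35, 12.24]
χ² = (5−18.35)²/18.35 + (6−18.35)²/18.35 + (7−6.12)²/6.12 + (20−30.59)²/30.59 + (36−18.35)²/18.35 + (30−12.24)²/12.24 = 64.5833
df = 5
p-value (upper-tail) = 0.00000
At α=0.01: p < α → reject H₀

reject H₀: yes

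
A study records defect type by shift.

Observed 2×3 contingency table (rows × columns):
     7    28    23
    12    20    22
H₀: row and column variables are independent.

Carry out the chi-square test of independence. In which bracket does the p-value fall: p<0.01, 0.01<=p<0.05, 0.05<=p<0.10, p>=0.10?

Row totals [58, 54], col totals [19, 48, 45], n=112
χ² = (7−9.84)²/9.84 + (28−24.86)²/24.86 + (23−23.30)²/23.30 + (12−9.16)²/9.16 + (20−23.14)²/23.14 + (22−21.70)²/21.70 = 2.5317
df = 2
p-value (upper-tail) = 0.28200
→ bracket: p>=0.10

p-value bracket: p>=0.10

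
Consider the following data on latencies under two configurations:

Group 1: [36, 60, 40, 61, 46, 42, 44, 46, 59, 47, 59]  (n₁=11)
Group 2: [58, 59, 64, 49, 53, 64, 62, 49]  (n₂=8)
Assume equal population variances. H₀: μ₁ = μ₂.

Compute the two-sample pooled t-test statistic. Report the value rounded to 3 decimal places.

x̄₁=49.091, s₁=9.005, n₁=11
x̄₂=57.250, s₂=6.228, n₂=8
s_p² = [10·9.005² + 7·6.228²]/17 = 63.6711
SE = √(s_p²·(1/11+1/8)) = 3.7077
t = (49.091−57.250)/3.7077 = -2.2006
df = 17

test statistic = -2.201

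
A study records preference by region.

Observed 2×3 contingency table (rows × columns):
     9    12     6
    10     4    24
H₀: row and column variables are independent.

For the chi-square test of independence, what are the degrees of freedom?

degrees of freedom = 2

df = (r−1)(c−1) = (2−1)·(3−1) = 2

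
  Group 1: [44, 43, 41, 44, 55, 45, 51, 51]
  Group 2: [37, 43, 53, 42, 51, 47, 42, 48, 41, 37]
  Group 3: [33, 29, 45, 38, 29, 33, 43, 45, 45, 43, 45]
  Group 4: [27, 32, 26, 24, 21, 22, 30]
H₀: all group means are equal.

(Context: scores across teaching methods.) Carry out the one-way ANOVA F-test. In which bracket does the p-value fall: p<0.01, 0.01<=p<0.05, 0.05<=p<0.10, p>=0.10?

Group means [46.75, 44.10, 38.91, 26.00], grand mean 39.583
SSB = Σnᵢ(x̄ᵢ−x̄)² = 1911.441; SSW = ΣΣ(x−x̄ᵢ)² = 987.309
MSB = 1911.441/3 = 637.1470; MSW = 987.309/32 = 30.8534
F = MSB/MSW = 20.6508
df = (3, 32)
p-value (upper-tail) = 0.00000
→ bracket: p<0.01

p-value bracket: p<0.01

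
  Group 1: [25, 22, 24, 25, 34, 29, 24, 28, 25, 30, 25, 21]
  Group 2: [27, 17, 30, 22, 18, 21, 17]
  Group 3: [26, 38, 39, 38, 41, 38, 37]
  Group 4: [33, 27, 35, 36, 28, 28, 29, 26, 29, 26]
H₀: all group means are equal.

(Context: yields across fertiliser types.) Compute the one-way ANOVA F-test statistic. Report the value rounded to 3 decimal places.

Group means [26.00, 21.71, 36.71, 29.70], grand mean 28.278
SSB = Σnᵢ(x̄ᵢ−x̄)² = 882.265; SSW = ΣΣ(x−x̄ᵢ)² = 564.957
MSB = 882.265/3 = 294.0884; MSW = 564.957/32 = 17.6549
F = MSB/MSW = 16.6576
df = (3, 32)

test statistic = 16.658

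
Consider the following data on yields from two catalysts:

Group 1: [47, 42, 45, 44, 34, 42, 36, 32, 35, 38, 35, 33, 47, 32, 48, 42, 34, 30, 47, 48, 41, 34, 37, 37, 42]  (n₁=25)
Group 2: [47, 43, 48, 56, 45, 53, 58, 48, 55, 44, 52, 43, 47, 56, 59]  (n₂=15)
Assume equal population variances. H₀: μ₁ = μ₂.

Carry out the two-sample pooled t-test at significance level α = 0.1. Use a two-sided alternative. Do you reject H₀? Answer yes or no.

reject H₀: yes

x̄₁=39.280, s₁=5.748, n₁=25
x̄₂=50.267, s₂=5.599, n₂=15
s_p² = [24·5.748² + 14·5.599²]/38 = 32.4204
SE = √(s_p²·(1/25+1/15)) = 1.8596
t = (39.280−50.267)/1.8596 = -5.9080
df = 38
p-value (two-sided) = 0.00000
At α=0.1: p < α → reject H₀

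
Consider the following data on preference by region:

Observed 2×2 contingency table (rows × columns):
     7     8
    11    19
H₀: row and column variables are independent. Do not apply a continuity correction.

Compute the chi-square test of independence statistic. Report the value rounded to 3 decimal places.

test statistic = 0.417

Row totals [15, 30], col totals [18, 27], n=45
χ² = (7−6.00)²/6.00 + (8−9.00)²/9.00 + (11−12.00)²/12.00 + (19−18.00)²/18.00 = 0.4167
df = 1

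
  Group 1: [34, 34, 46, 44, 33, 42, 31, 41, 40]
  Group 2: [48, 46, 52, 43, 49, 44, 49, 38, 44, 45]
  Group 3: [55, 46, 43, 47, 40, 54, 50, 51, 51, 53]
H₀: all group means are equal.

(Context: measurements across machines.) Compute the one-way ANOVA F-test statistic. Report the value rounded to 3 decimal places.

Group means [38.33, 45.80, 49.00], grand mean 44.586
SSB = Σnᵢ(x̄ᵢ−x̄)² = 561.434; SSW = ΣΣ(x−x̄ᵢ)² = 589.600
MSB = 561.434/2 = 280.7172; MSW = 589.600/26 = 22.6769
F = MSB/MSW = 12.3790
df = (2, 26)

test statistic = 12.379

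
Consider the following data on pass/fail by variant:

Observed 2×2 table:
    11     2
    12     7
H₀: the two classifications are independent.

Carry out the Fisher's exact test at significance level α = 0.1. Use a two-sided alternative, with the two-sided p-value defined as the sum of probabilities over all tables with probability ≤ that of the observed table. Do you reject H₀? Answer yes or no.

reject H₀: no

Margins: r₁=13, r₂=19, c₁=23, c₂=9, n=32
p_obs = C(13,11)·C(19,12)/C(32,23); sum pmf over tables with pmf ≤ p_obs
p-value (two-sided) = 0.24909
At α=0.1: p ≥ α → fail to reject H₀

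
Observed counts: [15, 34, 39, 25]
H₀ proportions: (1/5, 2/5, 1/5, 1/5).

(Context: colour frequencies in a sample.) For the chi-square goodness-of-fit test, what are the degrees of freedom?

degrees of freedom = 3

df = k − 1 = 4 − 1 = 3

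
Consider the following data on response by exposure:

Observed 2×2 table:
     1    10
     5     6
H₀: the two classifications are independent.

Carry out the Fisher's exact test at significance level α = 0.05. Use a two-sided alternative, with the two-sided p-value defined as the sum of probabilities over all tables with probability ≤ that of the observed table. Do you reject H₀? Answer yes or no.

reject H₀: no

Margins: r₁=11, r₂=11, c₁=6, c₂=16, n=22
p_obs = C(11,1)·C(11,5)/C(22,6); sum pmf over tables with pmf ≤ p_obs
p-value (two-sided) = 0.14861
At α=0.05: p ≥ α → fail to reject H₀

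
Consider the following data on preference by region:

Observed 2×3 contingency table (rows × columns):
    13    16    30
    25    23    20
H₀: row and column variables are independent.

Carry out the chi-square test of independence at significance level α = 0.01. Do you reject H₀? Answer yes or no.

reject H₀: no

Row totals [59, 68], col totals [38, 39, 50], n=127
χ² = (13−17.65)²/17.65 + (16−18.12)²/18.12 + (30−23.23)²/23.23 + (25−20.35)²/20.35 + (23−20.88)²/20.88 + (20−26.77)²/26.77 = 6.4404
df = 2
p-value (upper-tail) = 0.03995
At α=0.01: p ≥ α → fail to reject H₀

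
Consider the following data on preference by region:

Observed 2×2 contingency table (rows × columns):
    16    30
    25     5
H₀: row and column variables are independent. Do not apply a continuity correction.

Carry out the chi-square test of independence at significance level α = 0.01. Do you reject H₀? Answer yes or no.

reject H₀: yes

Row totals [46, 30], col totals [41, 35], n=76
χ² = (16−24.82)²/24.82 + (30−21.18)²/21.18 + (25−16.18)²/16.18 + (5−13.82)²/13.82 = 17.2279
df = 1
p-value (upper-tail) = 0.00003
At α=0.01: p < α → reject H₀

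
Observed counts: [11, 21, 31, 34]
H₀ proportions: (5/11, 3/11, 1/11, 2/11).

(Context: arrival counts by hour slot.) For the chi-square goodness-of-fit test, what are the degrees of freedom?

degrees of freedom = 3

df = k − 1 = 4 − 1 = 3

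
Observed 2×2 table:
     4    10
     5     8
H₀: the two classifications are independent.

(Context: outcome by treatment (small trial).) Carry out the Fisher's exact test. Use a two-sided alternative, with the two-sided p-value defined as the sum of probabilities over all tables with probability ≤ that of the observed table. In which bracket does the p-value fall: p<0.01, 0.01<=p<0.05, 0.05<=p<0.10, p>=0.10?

Margins: r₁=14, r₂=13, c₁=9, c₂=18, n=27
p_obs = C(14,4)·C(13,5)/C(27,9); sum pmf over tables with pmf ≤ p_obs
p-value (two-sided) = 0.69458
→ bracket: p>=0.10

p-value bracket: p>=0.10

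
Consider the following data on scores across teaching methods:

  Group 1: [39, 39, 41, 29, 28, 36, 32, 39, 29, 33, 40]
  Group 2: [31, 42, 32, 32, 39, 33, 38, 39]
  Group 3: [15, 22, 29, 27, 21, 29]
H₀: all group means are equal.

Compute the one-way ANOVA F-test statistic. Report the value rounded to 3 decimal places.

test statistic = 12.765

Group means [35.00, 35.75, 23.83], grand mean 32.560
SSB = Σnᵢ(x̄ᵢ−x̄)² = 603.827; SSW = ΣΣ(x−x̄ᵢ)² = 520.333
MSB = 603.827/2 = 301.9133; MSW = 520.333/22 = 23.6515
F = MSB/MSW = 12.7651
df = (2, 22)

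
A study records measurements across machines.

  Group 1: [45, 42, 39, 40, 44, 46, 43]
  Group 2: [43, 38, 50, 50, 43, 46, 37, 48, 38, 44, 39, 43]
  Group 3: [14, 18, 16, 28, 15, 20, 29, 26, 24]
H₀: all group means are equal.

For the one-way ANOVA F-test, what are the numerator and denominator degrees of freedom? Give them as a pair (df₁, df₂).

degrees of freedom = [2, 25]

k = 3 groups, N = 28 total
df = (k−1, N−k) = (3−1, 28−3) = (2, 25)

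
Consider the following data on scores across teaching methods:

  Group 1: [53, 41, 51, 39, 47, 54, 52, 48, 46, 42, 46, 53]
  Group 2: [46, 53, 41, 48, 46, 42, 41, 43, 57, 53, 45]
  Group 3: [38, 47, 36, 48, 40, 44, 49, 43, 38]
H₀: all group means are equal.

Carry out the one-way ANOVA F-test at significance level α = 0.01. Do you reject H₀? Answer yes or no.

reject H₀: no

Group means [47.67, 46.82, 42.56], grand mean 45.938
SSB = Σnᵢ(x̄ᵢ−x̄)² = 147.350; SSW = ΣΣ(x−x̄ᵢ)² = 760.525
MSB = 147.350/2 = 73.6749; MSW = 760.525/29 = 26.2250
F = MSB/MSW = 2.8093
df = (2, 29)
p-value (upper-tail) = 0.07670
At α=0.01: p ≥ α → fail to reject H₀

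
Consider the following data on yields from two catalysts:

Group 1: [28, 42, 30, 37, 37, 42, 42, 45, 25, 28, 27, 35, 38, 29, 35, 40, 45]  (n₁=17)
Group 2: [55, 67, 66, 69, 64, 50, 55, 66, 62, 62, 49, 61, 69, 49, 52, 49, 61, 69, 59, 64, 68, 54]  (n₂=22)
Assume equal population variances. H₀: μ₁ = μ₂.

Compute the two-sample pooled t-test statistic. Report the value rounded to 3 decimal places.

x̄₁=35.588, s₁=6.643, n₁=17
x̄₂=60.000, s₂=7.185, n₂=22
s_p² = [16·6.643² + 21·7.185²]/37 = 48.3816
SE = √(s_p²·(1/17+1/22)) = 2.2461
t = (35.588−60.000)/2.2461 = -10.8683
df = 37

test statistic = -10.868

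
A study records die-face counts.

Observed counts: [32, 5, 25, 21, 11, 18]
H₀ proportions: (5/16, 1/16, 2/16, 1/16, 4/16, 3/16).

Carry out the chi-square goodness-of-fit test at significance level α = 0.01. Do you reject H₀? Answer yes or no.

n = 112; E_i = n·p_i = [35.00, 7.00, 14.00, 7.00, 28.00, 21.00]
χ² = (32−35.00)²/35.00 + (5−7.00)²/7.00 + (25−14.00)²/14.00 + (21−7.00)²/7.00 + (11−28.00)²/28.00 + (18−21.00)²/21.00 = 48.2214
df = 5
p-value (upper-tail) = 0.00000
At α=0.01: p < α → reject H₀

reject H₀: yes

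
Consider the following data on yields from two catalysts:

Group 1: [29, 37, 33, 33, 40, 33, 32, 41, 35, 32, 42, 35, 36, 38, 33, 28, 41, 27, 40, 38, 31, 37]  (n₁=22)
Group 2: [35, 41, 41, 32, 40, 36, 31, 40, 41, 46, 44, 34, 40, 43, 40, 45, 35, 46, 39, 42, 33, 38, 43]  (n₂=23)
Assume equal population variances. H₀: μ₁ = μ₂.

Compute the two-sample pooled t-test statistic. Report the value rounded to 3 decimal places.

x̄₁=35.045, s₁=4.348, n₁=22
x̄₂=39.348, s₂=4.417, n₂=23
s_p² = [21·4.348² + 22·4.417²]/43 = 19.2133
SE = √(s_p²·(1/22+1/23)) = 1.3072
t = (35.045−39.348)/1.3072 = -3.2914
df = 43

test statistic = -3.291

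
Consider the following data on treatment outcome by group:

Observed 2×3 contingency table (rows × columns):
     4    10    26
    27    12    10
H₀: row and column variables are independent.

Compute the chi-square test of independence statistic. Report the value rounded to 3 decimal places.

test statistic = 23.690

Row totals [40, 49], col totals [31, 22, 36], n=89
χ² = (4−13.93)²/13.93 + (10−9.89)²/9.89 + (26−16.18)²/16.18 + (27−17.07)²/17.07 + (12−12.11)²/12.11 + (10−19.82)²/19.82 = 23.6896
df = 2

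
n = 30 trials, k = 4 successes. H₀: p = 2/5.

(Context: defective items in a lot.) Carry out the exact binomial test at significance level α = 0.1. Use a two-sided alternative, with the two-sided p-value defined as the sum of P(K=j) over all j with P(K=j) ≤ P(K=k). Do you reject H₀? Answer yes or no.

reject H₀: yes

Exact binomial: n=30, k=4, p₀=2/5=0.4000
P(X=j) = C(n,j)·p₀^j·(1−p₀)^(n−j); p = Σ P(X=j) over j with P(X=j) ≤ P(X=4)
p-value (two-sided) = 0.00237
At α=0.1: p < α → reject H₀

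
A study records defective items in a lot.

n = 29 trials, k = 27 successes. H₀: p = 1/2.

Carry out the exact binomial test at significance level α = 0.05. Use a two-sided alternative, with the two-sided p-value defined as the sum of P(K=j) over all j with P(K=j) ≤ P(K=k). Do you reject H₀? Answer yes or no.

reject H₀: yes

Exact binomial: n=29, k=27, p₀=1/2=0.5000
P(X=j) = C(n,j)·p₀^j·(1−p₀)^(n−j); p = Σ P(X=j) over j with P(X=j) ≤ P(X=27)
p-value (two-sided) = 0.00000
At α=0.05: p < α → reject H₀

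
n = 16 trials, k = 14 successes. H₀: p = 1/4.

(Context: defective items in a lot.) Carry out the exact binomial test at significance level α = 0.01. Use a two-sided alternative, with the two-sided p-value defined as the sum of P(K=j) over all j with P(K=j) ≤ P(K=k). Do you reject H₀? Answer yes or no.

reject H₀: yes

Exact binomial: n=16, k=14, p₀=1/4=0.2500
P(X=j) = C(n,j)·p₀^j·(1−p₀)^(n−j); p = Σ P(X=j) over j with P(X=j) ≤ P(X=14)
p-value (two-sided) = 0.00000
At α=0.01: p < α → reject H₀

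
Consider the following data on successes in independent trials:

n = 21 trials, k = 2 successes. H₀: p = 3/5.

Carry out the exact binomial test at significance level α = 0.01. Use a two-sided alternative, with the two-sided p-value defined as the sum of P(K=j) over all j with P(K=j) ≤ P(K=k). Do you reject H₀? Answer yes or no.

Exact binomial: n=21, k=2, p₀=3/5=0.6000
P(X=j) = C(n,j)·p₀^j·(1−p₀)^(n−j); p = Σ P(X=j) over j with P(X=j) ≤ P(X=2)
p-value (two-sided) = 0.00000
At α=0.01: p < α → reject H₀

reject H₀: yes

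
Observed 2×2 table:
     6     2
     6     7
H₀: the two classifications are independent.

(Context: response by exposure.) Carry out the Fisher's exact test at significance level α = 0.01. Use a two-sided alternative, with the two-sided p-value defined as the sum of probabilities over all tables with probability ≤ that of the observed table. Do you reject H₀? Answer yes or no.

reject H₀: no

Margins: r₁=8, r₂=13, c₁=12, c₂=9, n=21
p_obs = C(8,6)·C(13,6)/C(21,12); sum pmf over tables with pmf ≤ p_obs
p-value (two-sided) = 0.36656
At α=0.01: p ≥ α → fail to reject H₀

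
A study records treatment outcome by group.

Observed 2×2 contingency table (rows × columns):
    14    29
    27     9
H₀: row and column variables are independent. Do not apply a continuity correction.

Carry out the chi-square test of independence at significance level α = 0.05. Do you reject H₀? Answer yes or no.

reject H₀: yes

Row totals [43, 36], col totals [41, 38], n=79
χ² = (14−22.32)²/22.32 + (29−20.68)²/20.68 + (27−18.68)²/18.68 + (9−17.32)²/17.32 = 14.1390
df = 1
p-value (upper-tail) = 0.00017
At α=0.05: p < α → reject H₀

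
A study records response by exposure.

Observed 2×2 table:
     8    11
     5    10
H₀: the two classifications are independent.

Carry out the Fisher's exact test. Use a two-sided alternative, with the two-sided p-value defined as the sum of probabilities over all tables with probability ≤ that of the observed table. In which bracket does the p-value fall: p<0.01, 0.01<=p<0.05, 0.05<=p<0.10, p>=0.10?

p-value bracket: p>=0.10

Margins: r₁=19, r₂=15, c₁=13, c₂=21, n=34
p_obs = C(19,8)·C(15,5)/C(34,13); sum pmf over tables with pmf ≤ p_obs
p-value (two-sided) = 0.72824
→ bracket: p>=0.10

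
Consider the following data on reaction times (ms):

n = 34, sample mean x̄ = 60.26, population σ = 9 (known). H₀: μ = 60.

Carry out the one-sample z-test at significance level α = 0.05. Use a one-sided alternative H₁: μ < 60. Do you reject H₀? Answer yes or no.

reject H₀: no

SE = σ/√n = 9/√34 = 1.5435
z = (x̄−μ₀)/SE = (60.26−60)/1.5435 = 0.1684
p-value (one-sided, H₁ less) = 0.56689
At α=0.05: p ≥ α → fail to reject H₀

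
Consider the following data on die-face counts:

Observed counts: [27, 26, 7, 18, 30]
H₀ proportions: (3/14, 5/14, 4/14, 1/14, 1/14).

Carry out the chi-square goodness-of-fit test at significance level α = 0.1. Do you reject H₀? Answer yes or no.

n = 108; E_i = n·p_i = [23.14, 38.57, 30.86, 7.71, 7.71]
χ² = (27−23.14)²/23.14 + (26−38.57)²/38.57 + (7−30.86)²/30.86 + (18−7.71)²/7.71 + (30−7.71)²/7.71 = 101.2806
df = 4
p-value (upper-tail) = 0.00000
At α=0.1: p < α → reject H₀

reject H₀: yes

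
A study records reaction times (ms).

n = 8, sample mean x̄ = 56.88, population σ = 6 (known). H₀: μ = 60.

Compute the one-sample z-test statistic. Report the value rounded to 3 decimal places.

test statistic = -1.471

SE = σ/√n = 6/√8 = 2.1213
z = (x̄−μ₀)/SE = (56.88−60)/2.1213 = -1.4708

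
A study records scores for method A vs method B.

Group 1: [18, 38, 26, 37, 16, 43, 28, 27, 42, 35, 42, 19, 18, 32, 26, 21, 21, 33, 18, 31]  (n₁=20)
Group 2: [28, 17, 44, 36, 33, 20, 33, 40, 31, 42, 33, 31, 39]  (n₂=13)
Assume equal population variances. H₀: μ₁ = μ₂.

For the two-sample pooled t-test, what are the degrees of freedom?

degrees of freedom = 31

df = n₁ + n₂ − 2 = 20 + 13 − 2 = 31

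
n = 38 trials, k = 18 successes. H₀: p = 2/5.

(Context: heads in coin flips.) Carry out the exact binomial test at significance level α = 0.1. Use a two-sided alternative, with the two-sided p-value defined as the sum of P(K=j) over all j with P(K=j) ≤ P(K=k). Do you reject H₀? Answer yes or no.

reject H₀: no

Exact binomial: n=38, k=18, p₀=2/5=0.4000
P(X=j) = C(n,j)·p₀^j·(1−p₀)^(n−j); p = Σ P(X=j) over j with P(X=j) ≤ P(X=18)
p-value (two-sided) = 0.40831
At α=0.1: p ≥ α → fail to reject H₀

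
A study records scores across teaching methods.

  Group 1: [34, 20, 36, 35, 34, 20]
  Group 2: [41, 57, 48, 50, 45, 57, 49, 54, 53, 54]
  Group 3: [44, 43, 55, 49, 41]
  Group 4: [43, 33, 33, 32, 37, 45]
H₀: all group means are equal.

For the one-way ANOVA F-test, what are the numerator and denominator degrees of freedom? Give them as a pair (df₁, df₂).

k = 4 groups, N = 27 total
df = (k−1, N−k) = (4−1, 27−4) = (3, 23)

degrees of freedom = [3, 23]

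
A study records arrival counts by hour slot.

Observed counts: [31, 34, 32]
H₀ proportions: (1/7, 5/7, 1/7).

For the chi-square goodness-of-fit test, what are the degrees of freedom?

df = k − 1 = 3 − 1 = 2

degrees of freedom = 2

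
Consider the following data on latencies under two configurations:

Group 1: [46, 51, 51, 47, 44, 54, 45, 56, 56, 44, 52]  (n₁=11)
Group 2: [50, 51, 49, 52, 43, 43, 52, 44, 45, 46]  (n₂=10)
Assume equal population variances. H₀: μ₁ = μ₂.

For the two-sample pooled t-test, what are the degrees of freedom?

degrees of freedom = 19

df = n₁ + n₂ − 2 = 11 + 10 − 2 = 19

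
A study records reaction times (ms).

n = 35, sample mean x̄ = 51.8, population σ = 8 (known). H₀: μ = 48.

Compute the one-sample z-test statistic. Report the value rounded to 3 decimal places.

test statistic = 2.810

SE = σ/√n = 8/√35 = 1.3522
z = (x̄−μ₀)/SE = (51.8−48)/1.3522 = 2.8101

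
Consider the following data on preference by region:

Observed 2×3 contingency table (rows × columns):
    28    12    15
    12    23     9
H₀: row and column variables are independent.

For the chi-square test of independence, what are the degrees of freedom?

degrees of freedom = 2

df = (r−1)(c−1) = (2−1)·(3−1) = 2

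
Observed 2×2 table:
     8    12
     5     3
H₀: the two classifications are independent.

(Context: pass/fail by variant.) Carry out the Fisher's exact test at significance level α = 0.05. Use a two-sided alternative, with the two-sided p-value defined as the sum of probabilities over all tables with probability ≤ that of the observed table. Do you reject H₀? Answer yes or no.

reject H₀: no

Margins: r₁=20, r₂=8, c₁=13, c₂=15, n=28
p_obs = C(20,8)·C(8,5)/C(28,13); sum pmf over tables with pmf ≤ p_obs
p-value (two-sided) = 0.40966
At α=0.05: p ≥ α → fail to reject H₀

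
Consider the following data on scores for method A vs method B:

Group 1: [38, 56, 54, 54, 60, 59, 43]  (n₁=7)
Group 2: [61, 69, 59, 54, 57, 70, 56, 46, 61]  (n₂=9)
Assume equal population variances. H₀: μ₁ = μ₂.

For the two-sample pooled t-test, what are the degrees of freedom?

degrees of freedom = 14

df = n₁ + n₂ − 2 = 7 + 9 − 2 = 14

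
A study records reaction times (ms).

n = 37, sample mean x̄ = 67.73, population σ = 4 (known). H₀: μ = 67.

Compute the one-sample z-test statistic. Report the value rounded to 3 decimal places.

test statistic = 1.110

SE = σ/√n = 4/√37 = 0.6576
z = (x̄−μ₀)/SE = (67.73−67)/0.6576 = 1.1101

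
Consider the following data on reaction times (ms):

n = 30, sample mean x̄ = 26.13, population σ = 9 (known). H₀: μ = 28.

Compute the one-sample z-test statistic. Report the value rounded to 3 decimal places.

test statistic = -1.138

SE = σ/√n = 9/√30 = 1.6432
z = (x̄−μ₀)/SE = (26.13−28)/1.6432 = -1.1380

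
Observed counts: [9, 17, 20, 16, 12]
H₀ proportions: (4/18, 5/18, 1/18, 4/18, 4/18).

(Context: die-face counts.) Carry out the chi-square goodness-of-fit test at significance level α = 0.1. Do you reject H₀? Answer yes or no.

reject H₀: yes

n = 74; E_i = n·p_i = [16.44, 20.56, 4.11, 16.44, 16.44]
χ² = (9−16.44)²/16.44 + (17−20.56)²/20.56 + (20−4.11)²/4.11 + (16−16.44)²/16.44 + (12−16.44)²/16.44 = 66.6068
df = 4
p-value (upper-tail) = 0.00000
At α=0.1: p < α → reject H₀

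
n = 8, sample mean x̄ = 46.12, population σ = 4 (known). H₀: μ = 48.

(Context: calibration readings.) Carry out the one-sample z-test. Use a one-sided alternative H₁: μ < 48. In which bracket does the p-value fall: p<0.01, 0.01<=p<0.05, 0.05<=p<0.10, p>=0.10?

p-value bracket: 0.05<=p<0.10

SE = σ/√n = 4/√8 = 1.4142
z = (x̄−μ₀)/SE = (46.12−48)/1.4142 = -1.3294
p-value (one-sided, H₁ less) = 0.09186
→ bracket: 0.05<=p<0.10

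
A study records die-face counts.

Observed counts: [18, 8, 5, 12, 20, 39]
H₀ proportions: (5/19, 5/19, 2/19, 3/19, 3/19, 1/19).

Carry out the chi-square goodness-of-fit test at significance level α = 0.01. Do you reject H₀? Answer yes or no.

reject H₀: yes

n = 102; E_i = n·p_i = [26.84, 26.84, 10.74, 16.11, 16.11, 5.37]
χ² = (18−26.84)²/26.84 + (8−26.84)²/26.84 + (5−10.74)²/10.74 + (12−16.11)²/16.11 + (20−16.11)²/16.11 + (39−5.37)²/5.37 = 231.8846
df = 5
p-value (upper-tail) = 0.00000
At α=0.01: p < α → reject H₀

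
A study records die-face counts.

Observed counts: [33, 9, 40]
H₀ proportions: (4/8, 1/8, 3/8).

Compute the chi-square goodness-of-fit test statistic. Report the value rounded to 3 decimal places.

n = 82; E_i = n·p_i = [41.00, 10.25, 30.75]
χ² = (33−41.00)²/41.00 + (9−10.25)²/10.25 + (40−30.75)²/30.75 = 4.4959
df = 2

test statistic = 4.496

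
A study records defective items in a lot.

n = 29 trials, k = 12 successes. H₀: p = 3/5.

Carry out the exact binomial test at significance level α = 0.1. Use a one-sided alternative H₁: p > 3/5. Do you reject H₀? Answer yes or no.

Exact binomial: n=29, k=12, p₀=3/5=0.6000
P(X≥12) from Σ C(n,i)·p₀^i·(1−p₀)^(n−i)
p-value (one-sided, H₁ greater) = 0.98652
At α=0.1: p ≥ α → fail to reject H₀

reject H₀: no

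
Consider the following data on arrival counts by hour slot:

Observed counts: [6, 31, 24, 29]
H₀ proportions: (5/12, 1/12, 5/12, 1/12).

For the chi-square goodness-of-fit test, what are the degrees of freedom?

df = k − 1 = 4 − 1 = 3

degrees of freedom = 3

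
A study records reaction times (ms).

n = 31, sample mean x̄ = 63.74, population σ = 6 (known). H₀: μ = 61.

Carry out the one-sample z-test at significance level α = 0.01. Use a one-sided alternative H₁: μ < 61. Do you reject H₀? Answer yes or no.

SE = σ/√n = 6/√31 = 1.0776
z = (x̄−μ₀)/SE = (63.74−61)/1.0776 = 2.5426
p-value (one-sided, H₁ less) = 0.99450
At α=0.01: p ≥ α → fail to reject H₀

reject H₀: no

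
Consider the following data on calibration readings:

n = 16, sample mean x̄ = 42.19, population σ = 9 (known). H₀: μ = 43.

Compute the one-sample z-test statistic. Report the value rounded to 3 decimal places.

SE = σ/√n = 9/√16 = 2.2500
z = (x̄−μ₀)/SE = (42.19−43)/2.2500 = -0.3600

test statistic = -0.360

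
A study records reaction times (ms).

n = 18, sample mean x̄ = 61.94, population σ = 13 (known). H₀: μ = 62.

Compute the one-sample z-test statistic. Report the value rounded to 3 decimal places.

test statistic = -0.020

SE = σ/√n = 13/√18 = 3.0641
z = (x̄−μ₀)/SE = (61.94−62)/3.0641 = -0.0196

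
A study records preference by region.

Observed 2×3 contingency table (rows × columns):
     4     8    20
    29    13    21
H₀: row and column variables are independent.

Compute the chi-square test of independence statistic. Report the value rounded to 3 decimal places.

test statistic = 11.235

Row totals [32, 63], col totals [33, 21, 41], n=95
χ² = (4−11.12)²/11.12 + (8−7.07)²/7.07 + (20−13.81)²/13.81 + (29−21.88)²/21.88 + (13−13.93)²/13.93 + (21−27.19)²/27.19 = 11.2348
df = 2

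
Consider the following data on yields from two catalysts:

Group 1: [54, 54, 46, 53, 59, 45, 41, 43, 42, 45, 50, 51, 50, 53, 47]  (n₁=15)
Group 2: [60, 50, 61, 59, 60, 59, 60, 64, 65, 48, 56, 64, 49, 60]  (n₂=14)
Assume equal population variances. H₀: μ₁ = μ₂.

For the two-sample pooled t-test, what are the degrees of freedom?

degrees of freedom = 27

df = n₁ + n₂ − 2 = 15 + 14 − 2 = 27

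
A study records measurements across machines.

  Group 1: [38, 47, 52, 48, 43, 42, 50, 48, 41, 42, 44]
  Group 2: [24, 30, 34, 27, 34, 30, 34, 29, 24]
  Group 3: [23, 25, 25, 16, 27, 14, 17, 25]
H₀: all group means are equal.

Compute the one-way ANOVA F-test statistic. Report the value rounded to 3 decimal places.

test statistic = 70.303

Group means [45.00, 29.56, 21.50], grand mean 33.321
SSB = Σnᵢ(x̄ᵢ−x̄)² = 2745.885; SSW = ΣΣ(x−x̄ᵢ)² = 488.222
MSB = 2745.885/2 = 1372.9425; MSW = 488.222/25 = 19.5289
F = MSB/MSW = 70.3032
df = (2, 25)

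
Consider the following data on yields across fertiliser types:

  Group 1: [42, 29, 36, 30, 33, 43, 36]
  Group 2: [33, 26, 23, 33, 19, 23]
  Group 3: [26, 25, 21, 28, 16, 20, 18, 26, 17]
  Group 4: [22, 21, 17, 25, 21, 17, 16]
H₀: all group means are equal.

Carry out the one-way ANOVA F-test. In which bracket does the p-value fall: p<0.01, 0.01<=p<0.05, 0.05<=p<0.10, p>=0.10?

Group means [35.57, 26.17, 21.89, 19.86], grand mean 25.586
SSB = Σnᵢ(x̄ᵢ−x̄)² = 1052.741; SSW = ΣΣ(x−x̄ᵢ)² = 566.294
MSB = 1052.741/3 = 350.9136; MSW = 566.294/25 = 22.6517
F = MSB/MSW = 15.4917
df = (3, 25)
p-value (upper-tail) = 0.00001
→ bracket: p<0.01

p-value bracket: p<0.01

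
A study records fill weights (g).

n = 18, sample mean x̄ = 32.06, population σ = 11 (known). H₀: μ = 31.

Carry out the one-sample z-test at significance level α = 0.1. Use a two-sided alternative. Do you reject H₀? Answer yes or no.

reject H₀: no

SE = σ/√n = 11/√18 = 2.5927
z = (x̄−μ₀)/SE = (32.06−31)/2.5927 = 0.4088
p-value (two-sided) = 0.68266
At α=0.1: p ≥ α → fail to reject H₀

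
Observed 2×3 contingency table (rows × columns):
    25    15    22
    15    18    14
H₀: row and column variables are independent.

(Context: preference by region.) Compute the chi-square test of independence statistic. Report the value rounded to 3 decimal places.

Row totals [62, 47], col totals [40, 33, 36], n=109
χ² = (25−22.75)²/22.75 + (15−18.77)²/18.77 + (22−20.48)²/20.48 + (15−17.25)²/17.25 + (18−14.23)²/14.23 + (14−15.52)²/15.52 = 2.5343
df = 2

test statistic = 2.534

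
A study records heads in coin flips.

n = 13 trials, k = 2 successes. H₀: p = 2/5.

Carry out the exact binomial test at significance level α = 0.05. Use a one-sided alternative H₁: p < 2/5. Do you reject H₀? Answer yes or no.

reject H₀: no

Exact binomial: n=13, k=2, p₀=2/5=0.4000
P(X≤2) from Σ C(n,i)·p₀^i·(1−p₀)^(n−i)
p-value (one-sided, H₁ less) = 0.05790
At α=0.05: p ≥ α → fail to reject H₀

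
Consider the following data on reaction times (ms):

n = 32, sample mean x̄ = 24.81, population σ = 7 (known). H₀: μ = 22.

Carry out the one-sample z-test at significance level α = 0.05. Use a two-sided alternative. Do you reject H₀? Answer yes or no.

reject H₀: yes

SE = σ/√n = 7/√32 = 1.2374
z = (x̄−μ₀)/SE = (24.81−22)/1.2374 = 2.2708
p-value (two-sided) = 0.02316
At α=0.05: p < α → reject H₀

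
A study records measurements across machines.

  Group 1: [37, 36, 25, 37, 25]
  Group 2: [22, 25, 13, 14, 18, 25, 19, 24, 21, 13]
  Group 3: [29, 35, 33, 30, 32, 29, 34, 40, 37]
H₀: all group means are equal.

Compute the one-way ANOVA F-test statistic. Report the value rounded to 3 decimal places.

Group means [32.00, 19.40, 33.22], grand mean 27.208
SSB = Σnᵢ(x̄ᵢ−x̄)² = 1050.003; SSW = ΣΣ(x−x̄ᵢ)² = 481.956
MSB = 1050.003/2 = 525.0014; MSW = 481.956/21 = 22.9503
F = MSB/MSW = 22.8756
df = (2, 21)

test statistic = 22.876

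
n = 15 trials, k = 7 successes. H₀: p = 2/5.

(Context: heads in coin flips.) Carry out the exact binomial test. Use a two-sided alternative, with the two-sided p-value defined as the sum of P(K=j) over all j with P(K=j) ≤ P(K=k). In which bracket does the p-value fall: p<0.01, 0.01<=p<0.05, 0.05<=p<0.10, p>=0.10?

Exact binomial: n=15, k=7, p₀=2/5=0.4000
P(X=j) = C(n,j)·p₀^j·(1−p₀)^(n−j); p = Σ P(X=j) over j with P(X=j) ≤ P(X=7)
p-value (two-sided) = 0.60746
→ bracket: p>=0.10

p-value bracket: p>=0.10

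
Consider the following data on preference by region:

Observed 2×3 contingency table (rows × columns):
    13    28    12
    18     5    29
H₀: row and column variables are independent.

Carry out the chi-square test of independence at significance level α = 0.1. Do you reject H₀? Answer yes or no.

Row totals [53, 52], col totals [31, 33, 41], n=105
χ² = (13−15.65)²/15.65 + (28−16.66)²/16.66 + (12−20.70)²/20.70 + (18−15.35)²/15.35 + (5−16.34)²/16.34 + (29−20.30)²/20.30 = 23.8782
df = 2
p-value (upper-tail) = 0.00001
At α=0.1: p < α → reject H₀

reject H₀: yes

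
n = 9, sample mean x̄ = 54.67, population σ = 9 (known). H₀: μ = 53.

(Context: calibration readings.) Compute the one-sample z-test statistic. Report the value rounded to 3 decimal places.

SE = σ/√n = 9/√9 = 3.0000
z = (x̄−μ₀)/SE = (54.67−53)/3.0000 = 0.5567

test statistic = 0.557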